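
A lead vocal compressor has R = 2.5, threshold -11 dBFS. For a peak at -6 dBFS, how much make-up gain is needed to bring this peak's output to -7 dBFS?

Overshoot 5 dB → 5/2.5 = 2 dB after compression, so the compressed level is -11 + 2 = -9 dBFS.
Make-up = target − compressed = -7 − (-9) = 2 dB.

2 dB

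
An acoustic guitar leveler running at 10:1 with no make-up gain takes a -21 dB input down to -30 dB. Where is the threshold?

-31 dB

Let T be the threshold. Output overshoot = (input overshoot)/R, so -30 − T = (-21 − T)/10.
10·(-30 − T) = -21 − T → 9·T = -300 − (-21) = -279.
T = -279/9 = -31 dB.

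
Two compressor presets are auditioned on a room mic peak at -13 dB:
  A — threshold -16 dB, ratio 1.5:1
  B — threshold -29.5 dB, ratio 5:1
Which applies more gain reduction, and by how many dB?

A: GR = 3 − 3/1.5 = 1 dB.
B: GR = 16.5 − 16.5/5 = 13.2 dB.
B reduces 12.2 dB more.

B, by 12.2 dB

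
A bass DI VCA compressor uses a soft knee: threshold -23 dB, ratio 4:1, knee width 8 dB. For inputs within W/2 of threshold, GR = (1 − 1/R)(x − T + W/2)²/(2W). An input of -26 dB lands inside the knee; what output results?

x − T + W/2 = -26 − (-23) + 4 = 1.
GR = (1 − 1/4) × 1² / 16 = 0.75 × 1 / 16 = 0.046875 dB.
Output = -26 − 0.046875 = -26.046875 dB.

-26.046875 dB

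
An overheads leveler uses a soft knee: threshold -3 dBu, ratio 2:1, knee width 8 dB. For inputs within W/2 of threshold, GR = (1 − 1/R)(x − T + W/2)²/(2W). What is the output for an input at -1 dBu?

x − T + W/2 = -1 − (-3) + 4 = 6.
GR = (1 − 1/2) × 6² / 16 = 0.5 × 36 / 16 = 1.125 dB.
Output = -1 − 1.125 = -2.125 dBu.

-2.125 dBu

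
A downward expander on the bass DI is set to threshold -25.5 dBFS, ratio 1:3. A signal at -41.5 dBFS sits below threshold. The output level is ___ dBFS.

-73.5 dBFS

Below threshold, a 1:3 expander applies gain = (3−1)×(T − x) of attenuation.
(3−1) × 16 = 32 dB, so output = -41.5 − 32 = -73.5 dBFS.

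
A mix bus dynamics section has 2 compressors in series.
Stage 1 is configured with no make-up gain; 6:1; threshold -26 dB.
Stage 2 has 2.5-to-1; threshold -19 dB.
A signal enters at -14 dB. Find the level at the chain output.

-24 dB

Stage 1: 12 dB above -26 dB, reduced 6:1 to 2 dB above → -24 dB.
Stage 2: -24 dB is at or below the -19 dB threshold — no compression; output -24 dB.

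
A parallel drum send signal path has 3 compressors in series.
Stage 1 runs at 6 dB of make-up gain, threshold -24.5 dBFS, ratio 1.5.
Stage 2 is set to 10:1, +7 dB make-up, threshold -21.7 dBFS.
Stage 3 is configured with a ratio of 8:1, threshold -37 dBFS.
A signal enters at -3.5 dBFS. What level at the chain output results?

-33.9975 dBFS

Stage 1: 21 dB above -24.5 dBFS, reduced 1.5:1 to 14 dB above → -10.5 dBFS; +6 dB make-up → -4.5 dBFS.
Stage 2: -4.5 dBFS is 17.2 dB over -21.7 dBFS; at 10:1 that becomes 1.72 dB over, giving -19.98 dBFS; +7 dB make-up → -12.98 dBFS.
Stage 3: 24.02 dB above -37 dBFS, reduced 8:1 to 3.0025 dB above → -33.9975 dBFS.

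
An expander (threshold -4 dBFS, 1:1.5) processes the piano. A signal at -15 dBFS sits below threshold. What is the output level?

The input is 11 dB below the -4 dBFS threshold.
A 1:1.5 expander multiplies undershoot by 1.5: 11 × 1.5 = 16.5 dB below threshold.
Output = -4 − 16.5 = -20.5 dBFS.

-20.5 dBFS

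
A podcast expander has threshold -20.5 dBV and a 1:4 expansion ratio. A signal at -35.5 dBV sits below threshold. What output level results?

Below threshold, a 1:4 expander applies gain = (4−1)×(T − x) of attenuation.
(4−1) × 15 = 45 dB, so output = -35.5 − 45 = -80.5 dBV.

-80.5 dBV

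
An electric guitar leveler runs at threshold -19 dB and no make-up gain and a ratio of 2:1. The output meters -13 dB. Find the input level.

-7 dB

The compressed level sits -13 − (-19) = 6 dB over threshold.
Undo the ratio: input overshoot = 6 × 2 = 12 dB, giving input = -7 dB.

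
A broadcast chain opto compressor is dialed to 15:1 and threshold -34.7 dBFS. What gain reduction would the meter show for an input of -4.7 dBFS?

28 dB

-4.7 dBFS exceeds the threshold by 30 dB.
A 15:1 ratio leaves 2 dB of that excess.
So the signal is attenuated by 30 − 2 = 28 dB.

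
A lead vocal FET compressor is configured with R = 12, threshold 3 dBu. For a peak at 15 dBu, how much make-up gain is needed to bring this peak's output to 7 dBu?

Without make-up, output = threshold + overshoot/12 = 3 + 1 = 4 dBu.
Gap to target: 3 dB.

3 dB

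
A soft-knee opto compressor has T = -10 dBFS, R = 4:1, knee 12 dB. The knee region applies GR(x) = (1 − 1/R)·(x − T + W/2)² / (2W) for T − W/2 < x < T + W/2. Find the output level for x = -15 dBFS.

x − T + W/2 = -15 − (-10) + 6 = 1.
GR = (1 − 1/4) × 1² / 24 = 0.75 × 1 / 24 = 0.03125 dB.
Output = -15 − 0.03125 = -15.03125 dBFS.

-15.03125 dBFS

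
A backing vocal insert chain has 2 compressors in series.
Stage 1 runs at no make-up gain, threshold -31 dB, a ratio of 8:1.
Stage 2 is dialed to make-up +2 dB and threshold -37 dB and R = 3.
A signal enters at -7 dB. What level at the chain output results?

-32 dB

Stage 1: -7 dB is 24 dB over -31 dB; at 8:1 that becomes 3 dB over, giving -28 dB.
Stage 2: overshoot 9 dB → 9/3 = 3 dB → -34 dB; +2 dB make-up → -32 dB.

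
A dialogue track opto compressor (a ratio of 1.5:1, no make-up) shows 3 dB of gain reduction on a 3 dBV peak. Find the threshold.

-6 dBV

Gain reduction = 3 − 0 = 3 dB; output overshoot = GR / (R − 1) = 3 / 0.5 = 6 dB.
Threshold = output − output overshoot = 0 − 6 = -6 dBV.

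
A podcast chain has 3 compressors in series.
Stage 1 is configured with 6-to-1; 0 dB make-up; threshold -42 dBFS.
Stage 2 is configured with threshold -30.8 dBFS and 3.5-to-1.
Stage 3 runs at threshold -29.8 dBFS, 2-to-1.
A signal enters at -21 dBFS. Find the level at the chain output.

Stage 1: -21 dBFS is 21 dB over -42 dBFS; at 6:1 that becomes 3.5 dB over, giving -38.5 dBFS.
Stage 2: below threshold (-38.5 ≤ -30.8); passes unchanged; output -38.5 dBFS.
Stage 3: -38.5 dBFS is at or below the -29.8 dBFS threshold — no compression; output -38.5 dBFS.

-38.5 dBFS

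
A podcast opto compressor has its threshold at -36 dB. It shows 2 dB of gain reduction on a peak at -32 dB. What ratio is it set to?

Input overshoot = -32 − (-36) = 4 dB.
Output overshoot = 4 − 2 = 2 dB.
Ratio = input overshoot / output overshoot = 4 / 2 = 2.

2:1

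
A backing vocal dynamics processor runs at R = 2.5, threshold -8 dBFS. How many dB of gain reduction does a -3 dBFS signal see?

Overshoot = -3 − (-8) = 5 dB.
A 2.5:1 ratio leaves 2 dB of that excess.
GR = overshoot in − overshoot out = 5 − 2 = 3 dB.

3 dB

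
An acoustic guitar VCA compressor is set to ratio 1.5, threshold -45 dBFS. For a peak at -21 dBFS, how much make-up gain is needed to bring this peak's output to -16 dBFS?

13 dB

The peak compresses to -45 + 24/1.5 = -29 dBFS.
To reach -16 dBFS requires -16 − (-29) = 13 dB of make-up.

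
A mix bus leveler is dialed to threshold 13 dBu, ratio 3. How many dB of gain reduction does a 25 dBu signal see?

The signal is 12 dB above threshold.
After 3:1 compression the overshoot becomes 12/3 = 4 dB.
Gain reduction = 12 − 4 = 8 dB.

8 dB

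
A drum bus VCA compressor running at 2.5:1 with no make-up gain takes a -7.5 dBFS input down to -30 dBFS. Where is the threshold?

-45 dBFS

Gain reduction = -7.5 − (-30) = 22.5 dB; output overshoot = GR / (R − 1) = 22.5 / 1.5 = 15 dB.
Threshold = output − output overshoot = -30 − 15 = -45 dBFS.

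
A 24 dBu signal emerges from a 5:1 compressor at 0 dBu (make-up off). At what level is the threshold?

-6 dBu

Gain reduction = 24 − 0 = 24 dB; output overshoot = GR / (R − 1) = 24 / 4 = 6 dB.
Threshold = output − output overshoot = 0 − 6 = -6 dBu.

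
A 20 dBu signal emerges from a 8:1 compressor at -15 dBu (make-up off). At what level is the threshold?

Let T be the threshold. Output overshoot = (input overshoot)/R, so -15 − T = (20 − T)/8.
8·(-15 − T) = 20 − T → 7·T = -120 − 20 = -140.
T = -140/7 = -20 dBu.

-20 dBu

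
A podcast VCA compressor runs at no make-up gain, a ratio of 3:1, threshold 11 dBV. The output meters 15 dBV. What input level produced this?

The compressed level sits 15 − 11 = 4 dB over threshold.
Before 3:1 compression the overshoot was 4 × 3 = 12 dB, so input = 11 + 12 = 23 dBV.

23 dBV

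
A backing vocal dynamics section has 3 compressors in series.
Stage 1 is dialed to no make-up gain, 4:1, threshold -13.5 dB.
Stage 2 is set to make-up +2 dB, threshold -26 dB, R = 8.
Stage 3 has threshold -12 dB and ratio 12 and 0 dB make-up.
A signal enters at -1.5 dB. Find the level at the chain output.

Stage 1: 12 dB above -13.5 dB, reduced 4:1 to 3 dB above → -10.5 dB.
Stage 2: overshoot 15.5 dB → 15.5/8 = 1.9375 dB → -24.0625 dB; +2 dB make-up → -22.0625 dB.
Stage 3: -22.0625 dB is at or below the -12 dB threshold — no compression; output -22.0625 dB.

-22.0625 dB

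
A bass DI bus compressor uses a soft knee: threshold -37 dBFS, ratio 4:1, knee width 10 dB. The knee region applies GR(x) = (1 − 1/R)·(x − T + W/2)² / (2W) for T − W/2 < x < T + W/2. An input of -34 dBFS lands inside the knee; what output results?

-36.4 dBFS

x − T + W/2 = -34 − (-37) + 5 = 8.
GR = (1 − 1/4) × 8² / 20 = 0.75 × 64 / 20 = 2.4 dB.
Output = -34 − 2.4 = -36.4 dBFS.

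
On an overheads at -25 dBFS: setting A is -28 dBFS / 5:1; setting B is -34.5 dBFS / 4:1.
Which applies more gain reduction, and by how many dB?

A: GR = 3 − 3/5 = 2.4 dB.
B: GR = 9.5 − 9.5/4 = 7.125 dB.
B applies 4.725 dB more gain reduction.

B, by 4.725 dB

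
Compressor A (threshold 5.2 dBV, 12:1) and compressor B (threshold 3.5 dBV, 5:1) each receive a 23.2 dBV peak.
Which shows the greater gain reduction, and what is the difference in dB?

A: GR = 18 − 18/12 = 16.5 dB.
B: GR = 19.7 − 19.7/5 = 15.76 dB.
A reduces 0.74 dB more.

A, by 0.74 dB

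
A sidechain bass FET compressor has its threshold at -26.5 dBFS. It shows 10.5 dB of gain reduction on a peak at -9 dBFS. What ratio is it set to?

Input overshoot = -9 − (-26.5) = 17.5 dB.
Output overshoot = 17.5 − 10.5 = 7 dB.
Ratio = input overshoot / output overshoot = 17.5 / 7 = 2.5.

2.5:1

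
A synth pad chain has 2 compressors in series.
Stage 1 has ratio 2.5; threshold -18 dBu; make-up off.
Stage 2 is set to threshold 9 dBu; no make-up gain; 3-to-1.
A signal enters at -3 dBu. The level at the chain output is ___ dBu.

Stage 1: -3 dBu is 15 dB over -18 dBu; at 2.5:1 that becomes 6 dB over, giving -12 dBu.
Stage 2: -12 dBu ≤ 9 dBu, so stage 2 doesn't engage; output -12 dBu.

-12 dBu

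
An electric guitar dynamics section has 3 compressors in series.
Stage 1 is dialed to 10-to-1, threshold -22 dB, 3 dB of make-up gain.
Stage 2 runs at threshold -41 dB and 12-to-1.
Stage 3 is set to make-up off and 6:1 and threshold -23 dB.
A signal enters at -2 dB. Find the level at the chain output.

Stage 1: overshoot 20 dB → 20/10 = 2 dB → -20 dB; +3 dB make-up → -17 dB.
Stage 2: overshoot 24 dB → 24/12 = 2 dB → -39 dB.
Stage 3: -39 dB is at or below the -23 dB threshold — no compression; output -39 dB.

-39 dB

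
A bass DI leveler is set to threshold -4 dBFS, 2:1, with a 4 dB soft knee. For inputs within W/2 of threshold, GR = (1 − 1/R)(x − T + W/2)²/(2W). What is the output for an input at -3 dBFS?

x − T + W/2 = -3 − (-4) + 2 = 3.
GR = (1 − 1/2) × 3² / 8 = 0.5 × 9 / 8 = 0.5625 dB.
Output = -3 − 0.5625 = -3.5625 dBFS.

-3.5625 dBFS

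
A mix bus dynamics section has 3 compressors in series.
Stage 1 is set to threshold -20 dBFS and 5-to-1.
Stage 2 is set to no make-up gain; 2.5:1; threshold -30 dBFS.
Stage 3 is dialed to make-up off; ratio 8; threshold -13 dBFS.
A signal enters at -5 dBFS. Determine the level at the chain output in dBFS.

Stage 1: 15 dB above -20 dBFS, reduced 5:1 to 3 dB above → -17 dBFS.
Stage 2: 13 dB above -30 dBFS, reduced 2.5:1 to 5.2 dB above → -24.8 dBFS.
Stage 3: -24.8 dBFS is at or below the -13 dBFS threshold — no compression; output -24.8 dBFS.

-24.8 dBFS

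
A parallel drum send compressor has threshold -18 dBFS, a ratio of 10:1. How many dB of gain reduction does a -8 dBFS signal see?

Overshoot = -8 − (-18) = 10 dB.
A 10:1 ratio leaves 1 dB of that excess.
So the signal is attenuated by 10 − 1 = 9 dB.

9 dB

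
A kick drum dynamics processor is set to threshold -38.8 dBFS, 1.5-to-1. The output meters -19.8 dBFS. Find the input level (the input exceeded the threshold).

The compressed level sits -19.8 − (-38.8) = 19 dB over threshold.
Input overshoot = R × output overshoot = 28.5 dB → input = -38.8 + 28.5 = -10.3 dBFS.

-10.3 dBFS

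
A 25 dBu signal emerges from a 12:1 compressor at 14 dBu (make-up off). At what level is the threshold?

13 dBu

Let T be the threshold. Output overshoot = (input overshoot)/R, so 14 − T = (25 − T)/12.
12·(14 − T) = 25 − T → 11·T = 168 − 25 = 143.
T = 143/11 = 13 dBu.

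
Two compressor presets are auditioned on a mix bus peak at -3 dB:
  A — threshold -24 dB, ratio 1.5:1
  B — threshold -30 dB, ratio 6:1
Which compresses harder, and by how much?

A: GR = 21 − 21/1.5 = 7 dB.
B: GR = 27 − 27/6 = 22.5 dB.
B reduces 15.5 dB more.

B, by 15.5 dB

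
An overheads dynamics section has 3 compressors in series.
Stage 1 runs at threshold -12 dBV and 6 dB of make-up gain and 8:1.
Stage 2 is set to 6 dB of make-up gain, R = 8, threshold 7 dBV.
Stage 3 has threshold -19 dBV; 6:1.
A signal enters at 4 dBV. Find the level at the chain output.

Stage 1: overshoot 16 dB → 16/8 = 2 dB → -10 dBV; +6 dB make-up → -4 dBV.
Stage 2: -4 dBV ≤ 7 dBV, so stage 2 doesn't engage; make-up brings it to 2 dBV.
Stage 3: overshoot 21 dB → 21/6 = 3.5 dB → -15.5 dBV.

-15.5 dBV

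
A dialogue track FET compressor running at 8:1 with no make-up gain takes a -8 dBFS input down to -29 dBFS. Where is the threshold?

Gain reduction = -8 − (-29) = 21 dB; output overshoot = GR / (R − 1) = 21 / 7 = 3 dB.
Threshold = output − output overshoot = -29 − 3 = -32 dBFS.

-32 dBFS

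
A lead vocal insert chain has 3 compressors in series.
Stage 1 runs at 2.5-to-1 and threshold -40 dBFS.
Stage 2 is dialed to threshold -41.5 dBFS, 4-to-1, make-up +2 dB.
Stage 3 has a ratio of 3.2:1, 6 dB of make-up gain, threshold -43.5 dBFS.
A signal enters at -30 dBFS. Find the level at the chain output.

Stage 1: overshoot 10 dB → 10/2.5 = 4 dB → -36 dBFS.
Stage 2: -36 dBFS is 5.5 dB over -41.5 dBFS; at 4:1 that becomes 1.375 dB over, giving -40.125 dBFS; +2 dB make-up → -38.125 dBFS.
Stage 3: overshoot 5.375 dB → 5.375/3.2 = 1.679688 dB → -41.820312 dBFS; +6 dB make-up → -35.820312 dBFS.

-35.820312 dBFS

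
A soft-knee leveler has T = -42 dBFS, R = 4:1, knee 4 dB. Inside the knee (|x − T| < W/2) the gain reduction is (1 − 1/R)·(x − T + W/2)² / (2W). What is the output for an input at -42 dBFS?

-42.375 dBFS

x − T + W/2 = -42 − (-42) + 2 = 2.
GR = (1 − 1/4) × 2² / 8 = 0.75 × 4 / 8 = 0.375 dB.
Output = -42 − 0.375 = -42.375 dBFS.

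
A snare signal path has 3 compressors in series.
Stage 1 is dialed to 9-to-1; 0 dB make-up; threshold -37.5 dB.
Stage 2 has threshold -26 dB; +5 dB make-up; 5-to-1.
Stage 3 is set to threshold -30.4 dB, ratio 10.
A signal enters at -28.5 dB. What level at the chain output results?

-31.5 dB

Stage 1: 9 dB above -37.5 dB, reduced 9:1 to 1 dB above → -36.5 dB.
Stage 2: -36.5 dB ≤ -26 dB, so stage 2 doesn't engage; make-up brings it to -31.5 dB.
Stage 3: -31.5 dB ≤ -30.4 dB, so stage 3 doesn't engage; output -31.5 dB.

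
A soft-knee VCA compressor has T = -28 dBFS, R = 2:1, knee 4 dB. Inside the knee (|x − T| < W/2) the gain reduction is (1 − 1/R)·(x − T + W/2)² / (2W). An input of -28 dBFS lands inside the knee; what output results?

x − T + W/2 = -28 − (-28) + 2 = 2.
GR = (1 − 1/2) × 2² / 8 = 0.5 × 4 / 8 = 0.25 dB.
Output = -28 − 0.25 = -28.25 dBFS.

-28.25 dBFS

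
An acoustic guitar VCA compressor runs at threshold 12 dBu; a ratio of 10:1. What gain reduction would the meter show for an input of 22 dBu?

9 dB

22 dBu exceeds the threshold by 10 dB.
A 10:1 ratio leaves 1 dB of that excess.
GR = overshoot in − overshoot out = 10 − 1 = 9 dB.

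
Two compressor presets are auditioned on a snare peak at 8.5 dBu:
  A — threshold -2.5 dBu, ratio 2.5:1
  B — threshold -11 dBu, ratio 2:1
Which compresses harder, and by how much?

A: overshoot 11 dB → output overshoot 4.4 dB → GR 6.6 dB.
B: overshoot 19.5 dB → output overshoot 9.75 dB → GR 9.75 dB.
B reduces 3.15 dB more.

B, by 3.15 dB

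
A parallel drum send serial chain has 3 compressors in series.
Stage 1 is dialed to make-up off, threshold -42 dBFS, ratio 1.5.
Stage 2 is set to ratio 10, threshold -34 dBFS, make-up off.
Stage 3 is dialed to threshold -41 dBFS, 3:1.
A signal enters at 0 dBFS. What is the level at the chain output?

Stage 1: 42 dB above -42 dBFS, reduced 1.5:1 to 28 dB above → -14 dBFS.
Stage 2: 20 dB above -34 dBFS, reduced 10:1 to 2 dB above → -32 dBFS.
Stage 3: 9 dB above -41 dBFS, reduced 3:1 to 3 dB above → -38 dBFS.

-38 dBFS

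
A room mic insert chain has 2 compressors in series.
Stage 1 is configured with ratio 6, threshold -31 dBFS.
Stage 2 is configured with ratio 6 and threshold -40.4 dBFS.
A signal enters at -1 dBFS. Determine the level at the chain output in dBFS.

-38 dBFS

Stage 1: -1 dBFS is 30 dB over -31 dBFS; at 6:1 that becomes 5 dB over, giving -26 dBFS.
Stage 2: -26 dBFS is 14.4 dB over -40.4 dBFS; at 6:1 that becomes 2.4 dB over, giving -38 dBFS.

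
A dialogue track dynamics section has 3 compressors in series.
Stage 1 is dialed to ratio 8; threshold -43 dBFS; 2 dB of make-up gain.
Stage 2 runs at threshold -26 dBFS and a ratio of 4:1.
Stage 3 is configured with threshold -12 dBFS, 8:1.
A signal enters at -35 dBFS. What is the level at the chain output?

-40 dBFS

Stage 1: 8 dB above -43 dBFS, reduced 8:1 to 1 dB above → -42 dBFS; +2 dB make-up → -40 dBFS.
Stage 2: -40 dBFS is at or below the -26 dBFS threshold — no compression; output -40 dBFS.
Stage 3: below threshold (-40 ≤ -12); passes unchanged; output -40 dBFS.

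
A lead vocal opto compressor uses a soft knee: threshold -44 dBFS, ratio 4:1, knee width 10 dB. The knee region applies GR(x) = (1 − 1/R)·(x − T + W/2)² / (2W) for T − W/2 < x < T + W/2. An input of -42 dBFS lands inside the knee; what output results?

x − T + W/2 = -42 − (-44) + 5 = 7.
GR = (1 − 1/4) × 7² / 20 = 0.75 × 49 / 20 = 1.8375 dB.
Output = -42 − 1.8375 = -43.8375 dBFS.

-43.8375 dBFS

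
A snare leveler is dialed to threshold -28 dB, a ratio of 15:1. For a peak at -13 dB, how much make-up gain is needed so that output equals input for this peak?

Overshoot 15 dB → 15/15 = 1 dB after compression, so the compressed level is -28 + 1 = -27 dB.
Make-up = target − compressed = -13 − (-27) = 14 dB.

14 dB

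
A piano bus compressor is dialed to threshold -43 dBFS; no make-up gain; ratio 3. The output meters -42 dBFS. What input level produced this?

-40 dBFS

Post-compression overshoot = -42 − (-43) = 1 dB.
Input overshoot = R × output overshoot = 3 dB → input = -43 + 3 = -40 dBFS.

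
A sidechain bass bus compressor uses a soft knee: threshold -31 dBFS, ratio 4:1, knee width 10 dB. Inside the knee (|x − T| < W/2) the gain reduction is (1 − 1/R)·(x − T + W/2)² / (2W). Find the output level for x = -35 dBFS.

x − T + W/2 = -35 − (-31) + 5 = 1.
GR = (1 − 1/4) × 1² / 20 = 0.75 × 1 / 20 = 0.0375 dB.
Output = -35 − 0.0375 = -35.0375 dBFS.

-35.0375 dBFS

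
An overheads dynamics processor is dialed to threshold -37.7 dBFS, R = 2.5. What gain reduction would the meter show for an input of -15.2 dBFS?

Overshoot = -15.2 − (-37.7) = 22.5 dB.
A 2.5:1 ratio leaves 9 dB of that excess.
So the signal is attenuated by 22.5 − 9 = 13.5 dB.

13.5 dB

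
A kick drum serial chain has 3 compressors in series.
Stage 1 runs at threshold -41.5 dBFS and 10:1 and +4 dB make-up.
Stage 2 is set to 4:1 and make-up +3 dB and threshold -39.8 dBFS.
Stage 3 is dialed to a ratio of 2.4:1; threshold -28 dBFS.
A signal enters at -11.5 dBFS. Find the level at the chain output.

-35.475 dBFS

Stage 1: -11.5 dBFS is 30 dB over -41.5 dBFS; at 10:1 that becomes 3 dB over, giving -38.5 dBFS; +4 dB make-up → -34.5 dBFS.
Stage 2: 5.3 dB above -39.8 dBFS, reduced 4:1 to 1.325 dB above → -38.475 dBFS; +3 dB make-up → -35.475 dBFS.
Stage 3: below threshold (-35.475 ≤ -28); passes unchanged; output -35.475 dBFS.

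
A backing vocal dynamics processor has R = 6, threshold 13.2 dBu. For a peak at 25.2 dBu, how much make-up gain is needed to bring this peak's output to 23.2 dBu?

8 dB

Overshoot 12 dB → 12/6 = 2 dB after compression, so the compressed level is 13.2 + 2 = 15.2 dBu.
Make-up = target − compressed = 23.2 − 15.2 = 8 dB.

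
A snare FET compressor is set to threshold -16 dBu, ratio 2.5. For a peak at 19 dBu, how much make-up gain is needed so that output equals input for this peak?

21 dB

The peak compresses to -16 + 35/2.5 = -2 dBu.
To reach 19 dBu requires 19 − (-2) = 21 dB of make-up.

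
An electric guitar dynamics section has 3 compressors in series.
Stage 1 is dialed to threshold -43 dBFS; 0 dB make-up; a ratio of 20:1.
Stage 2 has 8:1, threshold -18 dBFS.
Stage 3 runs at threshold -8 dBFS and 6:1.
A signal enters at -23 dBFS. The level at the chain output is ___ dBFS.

-42 dBFS

Stage 1: -23 dBFS is 20 dB over -43 dBFS; at 20:1 that becomes 1 dB over, giving -42 dBFS.
Stage 2: -42 dBFS is at or below the -18 dBFS threshold — no compression; output -42 dBFS.
Stage 3: -42 dBFS ≤ -8 dBFS, so stage 3 doesn't engage; output -42 dBFS.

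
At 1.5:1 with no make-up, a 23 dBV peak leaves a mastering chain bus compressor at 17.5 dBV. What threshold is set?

Gain reduction = 23 − 17.5 = 5.5 dB; output overshoot = GR / (R − 1) = 5.5 / 0.5 = 11 dB.
Threshold = output − output overshoot = 17.5 − 11 = 6.5 dBV.

6.5 dBV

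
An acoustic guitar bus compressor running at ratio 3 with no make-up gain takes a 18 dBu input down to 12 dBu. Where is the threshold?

9 dBu

Input is 9 dB above T (since output overshoot × R = input overshoot: (12 − T)·3 = 18 − T gives T = 9 dBu).
Check: 9 + (18 − 9)/3 = 9 + 3 = 12 dBu. ✓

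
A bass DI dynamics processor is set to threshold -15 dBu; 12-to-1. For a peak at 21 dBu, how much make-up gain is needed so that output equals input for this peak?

Overshoot 36 dB → 36/12 = 3 dB after compression, so the compressed level is -15 + 3 = -12 dBu.
Make-up = target − compressed = 21 − (-12) = 33 dB.

33 dB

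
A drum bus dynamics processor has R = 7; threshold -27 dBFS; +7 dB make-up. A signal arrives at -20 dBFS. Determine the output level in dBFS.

-20 dBFS sits 7 dB over threshold.
The 7 dB excess becomes 1 dB after 7:1 reduction.
That puts the output at -26 dBFS; make-up adds 7 dB, giving -19 dBFS.

-19 dBFS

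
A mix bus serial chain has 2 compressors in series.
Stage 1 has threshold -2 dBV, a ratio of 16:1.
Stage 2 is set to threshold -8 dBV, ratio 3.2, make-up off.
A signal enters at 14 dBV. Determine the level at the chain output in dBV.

Stage 1: 14 dBV is 16 dB over -2 dBV; at 16:1 that becomes 1 dB over, giving -1 dBV.
Stage 2: overshoot 7 dB → 7/3.2 = 2.1875 dB → -5.8125 dBV.

-5.8125 dBV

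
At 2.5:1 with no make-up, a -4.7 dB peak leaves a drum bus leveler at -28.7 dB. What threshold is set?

Let T be the threshold. Output overshoot = (input overshoot)/R, so -28.7 − T = (-4.7 − T)/2.5.
2.5·(-28.7 − T) = -4.7 − T → 1.5·T = -71.75 − (-4.7) = -67.05.
T = -67.05/1.5 = -44.7 dB.

-44.7 dB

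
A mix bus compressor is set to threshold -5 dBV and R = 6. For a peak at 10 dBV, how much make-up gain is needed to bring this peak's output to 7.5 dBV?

Without make-up, output = threshold + overshoot/6 = -5 + 2.5 = -2.5 dBV.
Gap to target: 10 dB.

10 dB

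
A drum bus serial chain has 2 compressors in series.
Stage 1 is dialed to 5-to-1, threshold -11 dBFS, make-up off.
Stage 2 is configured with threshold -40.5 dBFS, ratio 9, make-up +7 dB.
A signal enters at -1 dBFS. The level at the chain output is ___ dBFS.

-30 dBFS

Stage 1: -1 dBFS is 10 dB over -11 dBFS; at 5:1 that becomes 2 dB over, giving -9 dBFS.
Stage 2: 31.5 dB above -40.5 dBFS, reduced 9:1 to 3.5 dB above → -37 dBFS; +7 dB make-up → -30 dBFS.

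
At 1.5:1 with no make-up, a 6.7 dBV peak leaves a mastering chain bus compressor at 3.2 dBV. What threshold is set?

-3.8 dBV

Input is 10.5 dB above T (since output overshoot × R = input overshoot: (3.2 − T)·1.5 = 6.7 − T gives T = -3.8 dBV).
Check: -3.8 + (6.7 − (-3.8))/1.5 = -3.8 + 7 = 3.2 dBV. ✓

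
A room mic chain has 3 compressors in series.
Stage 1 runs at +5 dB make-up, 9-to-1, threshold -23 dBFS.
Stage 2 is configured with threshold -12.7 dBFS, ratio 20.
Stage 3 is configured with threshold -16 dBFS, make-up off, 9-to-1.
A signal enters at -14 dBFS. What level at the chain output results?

Stage 1: 9 dB above -23 dBFS, reduced 9:1 to 1 dB above → -22 dBFS; +5 dB make-up → -17 dBFS.
Stage 2: -17 dBFS is at or below the -12.7 dBFS threshold — no compression; output -17 dBFS.
Stage 3: -17 dBFS ≤ -16 dBFS, so stage 3 doesn't engage; output -17 dBFS.

-17 dBFS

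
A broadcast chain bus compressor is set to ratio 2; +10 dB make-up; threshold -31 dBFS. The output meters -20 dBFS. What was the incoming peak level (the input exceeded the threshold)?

Remove make-up: -20 − 10 = -30 dBFS.
Post-compression overshoot = -30 − (-31) = 1 dB.
Input overshoot = R × output overshoot = 2 dB → input = -31 + 2 = -29 dBFS.

-29 dBFS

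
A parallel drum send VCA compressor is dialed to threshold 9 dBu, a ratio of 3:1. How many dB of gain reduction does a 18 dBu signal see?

Overshoot = 18 − 9 = 9 dB.
After 3:1 compression the overshoot becomes 9/3 = 3 dB.
Gain reduction = 9 − 3 = 6 dB.

6 dB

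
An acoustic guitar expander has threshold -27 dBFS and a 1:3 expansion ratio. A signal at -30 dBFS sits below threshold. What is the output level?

-36 dBFS

The input is 3 dB below the -27 dBFS threshold.
A 1:3 expander multiplies undershoot by 3: 3 × 3 = 9 dB below threshold.
Output = -27 − 9 = -36 dBFS.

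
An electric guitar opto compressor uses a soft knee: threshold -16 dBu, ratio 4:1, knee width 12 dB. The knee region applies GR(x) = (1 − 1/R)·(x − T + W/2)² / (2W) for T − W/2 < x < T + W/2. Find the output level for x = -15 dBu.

x − T + W/2 = -15 − (-16) + 6 = 7.
GR = (1 − 1/4) × 7² / 24 = 0.75 × 49 / 24 = 1.53125 dB.
Output = -15 − 1.53125 = -16.53125 dBu.

-16.53125 dBu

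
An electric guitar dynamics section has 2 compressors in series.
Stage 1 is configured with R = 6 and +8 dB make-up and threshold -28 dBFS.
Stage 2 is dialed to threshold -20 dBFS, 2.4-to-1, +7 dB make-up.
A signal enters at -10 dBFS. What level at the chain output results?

Stage 1: 18 dB above -28 dBFS, reduced 6:1 to 3 dB above → -25 dBFS; +8 dB make-up → -17 dBFS.
Stage 2: overshoot 3 dB → 3/2.4 = 1.25 dB → -18.75 dBFS; +7 dB make-up → -11.75 dBFS.

-11.75 dBFS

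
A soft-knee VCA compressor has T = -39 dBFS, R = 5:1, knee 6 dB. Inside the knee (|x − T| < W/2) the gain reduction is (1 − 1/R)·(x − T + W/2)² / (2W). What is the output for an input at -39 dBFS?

x − T + W/2 = -39 − (-39) + 3 = 3.
GR = (1 − 1/5) × 3² / 12 = 0.8 × 9 / 12 = 0.6 dB.
Output = -39 − 0.6 = -39.6 dBFS.

-39.6 dBFS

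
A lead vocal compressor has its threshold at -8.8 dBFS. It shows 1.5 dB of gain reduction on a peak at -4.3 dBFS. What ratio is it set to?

Input overshoot = -4.3 − (-8.8) = 4.5 dB.
Output overshoot = 4.5 − 1.5 = 3 dB.
Ratio = input overshoot / output overshoot = 4.5 / 3 = 1.5.

1.5:1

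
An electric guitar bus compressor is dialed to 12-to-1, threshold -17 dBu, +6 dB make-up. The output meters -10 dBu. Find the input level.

-5 dBu

Before make-up, the level was -10 − 6 = -16 dBu.
Post-compression overshoot = -16 − (-17) = 1 dB.
Input overshoot = R × output overshoot = 12 dB → input = -17 + 12 = -5 dBu.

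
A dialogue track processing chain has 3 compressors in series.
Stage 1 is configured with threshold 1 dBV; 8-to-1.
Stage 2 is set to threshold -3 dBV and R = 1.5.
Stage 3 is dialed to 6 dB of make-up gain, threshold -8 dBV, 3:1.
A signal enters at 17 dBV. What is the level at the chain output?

1 dBV

Stage 1: overshoot 16 dB → 16/8 = 2 dB → 3 dBV.
Stage 2: overshoot 6 dB → 6/1.5 = 4 dB → 1 dBV.
Stage 3: 9 dB above -8 dBV, reduced 3:1 to 3 dB above → -5 dBV; +6 dB make-up → 1 dBV.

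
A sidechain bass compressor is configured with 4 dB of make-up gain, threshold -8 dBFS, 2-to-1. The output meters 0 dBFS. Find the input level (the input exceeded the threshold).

Stripping the +4 dB make-up gives -4 dBFS at the gain stage.
The compressed level sits -4 − (-8) = 4 dB over threshold.
Undo the ratio: input overshoot = 4 × 2 = 8 dB, giving input = 0 dBFS.

0 dBFS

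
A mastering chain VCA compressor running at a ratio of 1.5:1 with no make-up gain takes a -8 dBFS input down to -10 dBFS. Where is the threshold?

-14 dBFS

Let T be the threshold. Output overshoot = (input overshoot)/R, so -10 − T = (-8 − T)/1.5.
1.5·(-10 − T) = -8 − T → 0.5·T = -15 − (-8) = -7.
T = -7/0.5 = -14 dBFS.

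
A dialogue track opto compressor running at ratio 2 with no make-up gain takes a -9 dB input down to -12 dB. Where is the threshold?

-15 dB

Gain reduction = -9 − (-12) = 3 dB; output overshoot = GR / (R − 1) = 3 / 1 = 3 dB.
Threshold = output − output overshoot = -12 − 3 = -15 dB.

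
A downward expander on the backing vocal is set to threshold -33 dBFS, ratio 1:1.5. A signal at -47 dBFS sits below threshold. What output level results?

Below threshold, a 1:1.5 expander applies gain = (1.5−1)×(T − x) of attenuation.
(1.5−1) × 14 = 7 dB, so output = -47 − 7 = -54 dBFS.

-54 dBFS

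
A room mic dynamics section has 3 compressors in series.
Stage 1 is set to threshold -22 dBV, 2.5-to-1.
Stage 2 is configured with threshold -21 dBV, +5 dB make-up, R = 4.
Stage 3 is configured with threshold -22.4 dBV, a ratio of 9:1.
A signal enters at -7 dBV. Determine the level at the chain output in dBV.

Stage 1: -7 dBV is 15 dB over -22 dBV; at 2.5:1 that becomes 6 dB over, giving -16 dBV.
Stage 2: 5 dB above -21 dBV, reduced 4:1 to 1.25 dB above → -19.75 dBV; +5 dB make-up → -14.75 dBV.
Stage 3: -14.75 dBV is 7.65 dB over -22.4 dBV; at 9:1 that becomes 0.85 dB over, giving -21.55 dBV.

-21.55 dBV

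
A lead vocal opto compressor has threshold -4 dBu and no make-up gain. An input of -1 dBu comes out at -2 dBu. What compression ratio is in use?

1.5:1

Input overshoot = -1 − (-4) = 3 dB; output overshoot = -2 − (-4) = 2 dB.
Ratio = 3 / 2 = 1.5.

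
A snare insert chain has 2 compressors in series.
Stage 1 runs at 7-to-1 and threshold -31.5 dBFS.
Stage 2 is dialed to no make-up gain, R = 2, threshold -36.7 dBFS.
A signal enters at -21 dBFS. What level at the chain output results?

Stage 1: overshoot 10.5 dB → 10.5/7 = 1.5 dB → -30 dBFS.
Stage 2: overshoot 6.7 dB → 6.7/2 = 3.35 dB → -33.35 dBFS.

-33.35 dBFS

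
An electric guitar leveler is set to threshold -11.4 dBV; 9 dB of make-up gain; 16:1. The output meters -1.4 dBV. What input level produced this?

4.6 dBV

Stripping the +9 dB make-up gives -10.4 dBV at the gain stage.
That's 1 dB above the -11.4 dBV threshold.
Before 16:1 compression the overshoot was 1 × 16 = 16 dB, so input = -11.4 + 16 = 4.6 dBV.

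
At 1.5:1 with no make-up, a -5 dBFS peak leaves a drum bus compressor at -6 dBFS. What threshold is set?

-8 dBFS

Let T be the threshold. Output overshoot = (input overshoot)/R, so -6 − T = (-5 − T)/1.5.
1.5·(-6 − T) = -5 − T → 0.5·T = -9 − (-5) = -4.
T = -4/0.5 = -8 dBFS.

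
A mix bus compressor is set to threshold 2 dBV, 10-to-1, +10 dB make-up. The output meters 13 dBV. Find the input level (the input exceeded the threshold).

Stripping the +10 dB make-up gives 3 dBV at the gain stage.
Post-compression overshoot = 3 − 2 = 1 dB.
Input overshoot = R × output overshoot = 10 dB → input = 2 + 10 = 12 dBV.

12 dBV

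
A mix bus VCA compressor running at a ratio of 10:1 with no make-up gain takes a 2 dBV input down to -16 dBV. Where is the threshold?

Input is 20 dB above T (since output overshoot × R = input overshoot: (-16 − T)·10 = 2 − T gives T = -18 dBV).
Check: -18 + (2 − (-18))/10 = -18 + 2 = -16 dBV. ✓

-18 dBV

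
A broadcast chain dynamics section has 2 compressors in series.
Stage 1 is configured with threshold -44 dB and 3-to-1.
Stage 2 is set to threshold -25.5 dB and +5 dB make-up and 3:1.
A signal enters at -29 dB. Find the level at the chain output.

-34 dB

Stage 1: -29 dB is 15 dB over -44 dB; at 3:1 that becomes 5 dB over, giving -39 dB.
Stage 2: -39 dB is at or below the -25.5 dB threshold — no compression; make-up brings it to -34 dB.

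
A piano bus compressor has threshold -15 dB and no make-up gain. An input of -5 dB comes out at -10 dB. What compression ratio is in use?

2:1

Input overshoot = -5 − (-15) = 10 dB; output overshoot = -10 − (-15) = 5 dB.
Ratio = 10 / 5 = 2.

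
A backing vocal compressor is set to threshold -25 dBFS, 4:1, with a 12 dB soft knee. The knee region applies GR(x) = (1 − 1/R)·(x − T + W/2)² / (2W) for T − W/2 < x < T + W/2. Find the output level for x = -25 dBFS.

-26.125 dBFS

x − T + W/2 = -25 − (-25) + 6 = 6.
GR = (1 − 1/4) × 6² / 24 = 0.75 × 36 / 24 = 1.125 dB.
Output = -25 − 1.125 = -26.125 dBFS.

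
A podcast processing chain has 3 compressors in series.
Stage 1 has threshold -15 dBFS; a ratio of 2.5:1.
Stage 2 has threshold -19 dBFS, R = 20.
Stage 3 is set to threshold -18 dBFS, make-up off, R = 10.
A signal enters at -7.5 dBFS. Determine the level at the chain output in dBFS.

Stage 1: overshoot 7.5 dB → 7.5/2.5 = 3 dB → -12 dBFS.
Stage 2: -12 dBFS is 7 dB over -19 dBFS; at 20:1 that becomes 0.35 dB over, giving -18.65 dBFS.
Stage 3: below threshold (-18.65 ≤ -18); passes unchanged; output -18.65 dBFS.

-18.65 dBFS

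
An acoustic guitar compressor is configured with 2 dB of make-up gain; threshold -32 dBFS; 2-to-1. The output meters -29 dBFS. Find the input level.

-30 dBFS

Remove make-up: -29 − 2 = -31 dBFS.
That's 1 dB above the -32 dBFS threshold.
Undo the ratio: input overshoot = 1 × 2 = 2 dB, giving input = -30 dBFS.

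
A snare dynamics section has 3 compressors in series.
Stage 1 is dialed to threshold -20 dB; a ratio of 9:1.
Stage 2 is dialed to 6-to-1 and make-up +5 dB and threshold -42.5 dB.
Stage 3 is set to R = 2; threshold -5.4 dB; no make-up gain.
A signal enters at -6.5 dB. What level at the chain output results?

Stage 1: 13.5 dB above -20 dB, reduced 9:1 to 1.5 dB above → -18.5 dB.
Stage 2: 24 dB above -42.5 dB, reduced 6:1 to 4 dB above → -38.5 dB; +5 dB make-up → -33.5 dB.
Stage 3: -33.5 dB ≤ -5.4 dB, so stage 3 doesn't engage; output -33.5 dB.

-33.5 dB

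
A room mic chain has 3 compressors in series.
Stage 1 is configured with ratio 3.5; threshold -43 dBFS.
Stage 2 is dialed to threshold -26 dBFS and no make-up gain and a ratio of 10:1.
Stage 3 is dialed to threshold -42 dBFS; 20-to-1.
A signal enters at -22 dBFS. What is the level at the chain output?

-41.75 dBFS

Stage 1: 21 dB above -43 dBFS, reduced 3.5:1 to 6 dB above → -37 dBFS.
Stage 2: -37 dBFS ≤ -26 dBFS, so stage 2 doesn't engage; output -37 dBFS.
Stage 3: 5 dB above -42 dBFS, reduced 20:1 to 0.25 dB above → -41.75 dBFS.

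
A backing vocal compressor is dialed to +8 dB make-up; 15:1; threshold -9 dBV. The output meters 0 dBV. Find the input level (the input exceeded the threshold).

6 dBV

Remove make-up: 0 − 8 = -8 dBV.
The compressed level sits -8 − (-9) = 1 dB over threshold.
Input overshoot = R × output overshoot = 15 dB → input = -9 + 15 = 6 dBV.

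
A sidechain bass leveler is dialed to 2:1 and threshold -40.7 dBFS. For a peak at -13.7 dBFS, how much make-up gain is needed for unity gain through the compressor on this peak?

13.5 dB

Without make-up, output = threshold + overshoot/2 = -40.7 + 13.5 = -27.2 dBFS.
Gap to target: 13.5 dB.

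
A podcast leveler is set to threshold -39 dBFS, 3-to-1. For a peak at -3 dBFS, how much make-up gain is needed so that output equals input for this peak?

24 dB

The peak compresses to -39 + 36/3 = -27 dBFS.
To reach -3 dBFS requires -3 − (-27) = 24 dB of make-up.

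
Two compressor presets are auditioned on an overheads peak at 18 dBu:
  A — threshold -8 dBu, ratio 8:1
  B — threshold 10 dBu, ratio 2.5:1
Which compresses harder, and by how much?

A: 26 dB over, compressed to 3.25 dB over, so 22.75 dB of GR.
B: 8 dB over, compressed to 3.2 dB over, so 4.8 dB of GR.
Difference: 17.95 dB in favour of A.

A, by 17.95 dB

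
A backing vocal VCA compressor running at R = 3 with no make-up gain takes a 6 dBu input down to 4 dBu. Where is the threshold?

3 dBu

Input is 3 dB above T (since output overshoot × R = input overshoot: (4 − T)·3 = 6 − T gives T = 3 dBu).
Check: 3 + (6 − 3)/3 = 3 + 1 = 4 dBu. ✓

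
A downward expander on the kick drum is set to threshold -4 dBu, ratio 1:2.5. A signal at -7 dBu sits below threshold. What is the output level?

-11.5 dBu

Below threshold, a 1:2.5 expander applies gain = (2.5−1)×(T − x) of attenuation.
(2.5−1) × 3 = 4.5 dB, so output = -7 − 4.5 = -11.5 dBu.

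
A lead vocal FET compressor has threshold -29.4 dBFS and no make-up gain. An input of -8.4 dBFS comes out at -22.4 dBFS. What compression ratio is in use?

3:1

Input overshoot = -8.4 − (-29.4) = 21 dB; output overshoot = -22.4 − (-29.4) = 7 dB.
Ratio = 21 / 7 = 3.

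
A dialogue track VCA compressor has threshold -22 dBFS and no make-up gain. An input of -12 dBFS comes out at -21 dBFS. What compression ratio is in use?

Input overshoot = -12 − (-22) = 10 dB; output overshoot = -21 − (-22) = 1 dB.
Ratio = 10 / 1 = 10.

10:1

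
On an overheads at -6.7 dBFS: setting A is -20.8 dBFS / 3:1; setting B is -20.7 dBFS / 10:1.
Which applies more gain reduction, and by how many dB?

A: GR = 14.1 − 14.1/3 = 9.4 dB.
B: GR = 14 − 14/10 = 12.6 dB.
Difference: 3.2 dB in favour of B.

B, by 3.2 dB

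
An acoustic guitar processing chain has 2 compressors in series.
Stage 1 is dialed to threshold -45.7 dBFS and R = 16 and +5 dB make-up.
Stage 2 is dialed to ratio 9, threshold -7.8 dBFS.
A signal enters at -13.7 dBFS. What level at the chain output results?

Stage 1: -13.7 dBFS is 32 dB over -45.7 dBFS; at 16:1 that becomes 2 dB over, giving -43.7 dBFS; +5 dB make-up → -38.7 dBFS.
Stage 2: below threshold (-38.7 ≤ -7.8); passes unchanged; output -38.7 dBFS.

-38.7 dBFS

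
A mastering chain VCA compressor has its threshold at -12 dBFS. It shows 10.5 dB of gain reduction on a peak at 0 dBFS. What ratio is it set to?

Input overshoot = 0 − (-12) = 12 dB.
Output overshoot = 12 − 10.5 = 1.5 dB.
Ratio = input overshoot / output overshoot = 12 / 1.5 = 8.

8:1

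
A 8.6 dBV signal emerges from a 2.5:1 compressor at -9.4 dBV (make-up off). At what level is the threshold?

Let T be the threshold. Output overshoot = (input overshoot)/R, so -9.4 − T = (8.6 − T)/2.5.
2.5·(-9.4 − T) = 8.6 − T → 1.5·T = -23.5 − 8.6 = -32.1.
T = -32.1/1.5 = -21.4 dBV.

-21.4 dBV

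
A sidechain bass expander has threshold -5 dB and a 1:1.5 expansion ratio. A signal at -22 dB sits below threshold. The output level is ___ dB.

-30.5 dB

The input is 17 dB below the -5 dB threshold.
A 1:1.5 expander multiplies undershoot by 1.5: 17 × 1.5 = 25.5 dB below threshold.
Output = -5 − 25.5 = -30.5 dB.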